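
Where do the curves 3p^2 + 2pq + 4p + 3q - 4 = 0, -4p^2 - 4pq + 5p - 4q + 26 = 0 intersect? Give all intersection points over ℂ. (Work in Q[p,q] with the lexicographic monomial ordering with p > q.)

{(-2, 0), (-9/4 + sqrt(43)*I/4, 13/4 - sqrt(43)*I/2), (-9/4 - sqrt(43)*I/4, 13/4 + sqrt(43)*I/2)}

Compute a lex Gröbner basis by Buchberger's algorithm.
f_1 = 3p^2 + 2pq + 4p + 3q - 4, LT = p^2.
f_2 = -4p^2 - 4pq + 5p - 4q + 26, LT = p^2.

S(f_1,f_2): lcm = p^2. S = -1/3pq + 31/12p + 31/6.
  leading term pq: no divisor's leading term divides it; move -1/3pq to the remainder.
  leading term p: no divisor's leading term divides it; move 31/12p to the remainder.
  leading term 1: no divisor's leading term divides it; move 31/6 to the remainder.
  remainder -1/3pq + 31/12p + 31/6 ≠ 0; add h_3 = -1/3pq + 31/12p + 31/6 to the basis.

S(f_1,h_3): lcm = p^2q. S = 31/4p^2 + 2/3pq^2 + 4/3pq + 31/2p + q^2 - 4/3q.
  leading term p^2: subtract (31/12)·f_1 from 31/4p^2 + 2/3pq^2 + 4/3pq + 31/2p + q^2 - 4/3q → 2/3pq^2 - 23/6pq + 31/6p + q^2 - 109/12q + 31/3
  leading term pq^2: subtract (-2q)·h_3 from 2/3pq^2 - 23/6pq + 31/6p + q^2 - 109/12q + 31/3 → 4/3pq + 31/6p + q^2 + 5/4q + 31/3
  leading term pq: subtract (-4)·h_3 from 4/3pq + 31/6p + q^2 + 5/4q + 31/3 → 31/2p + q^2 + 5/4q + 31
  leading term p: no divisor's leading term divides it; move 31/2p to the remainder.
  leading term q^2: no divisor's leading term divides it; move q^2 to the remainder.
  leading term q: no divisor's leading term divides it; move 5/4q to the remainder.
  leading term 1: no divisor's leading term divides it; move 31 to the remainder.
  remainder 31/2p + q^2 + 5/4q + 31 ≠ 0; add h_4 = 31/2p + q^2 + 5/4q + 31 to the basis.

S(h_3,h_4): lcm = pq. S = -31/4p - 2/31q^3 - 5/62q^2 - 2q - 31/2.
  leading term p: subtract (-1/2)·h_4 from -31/4p - 2/31q^3 - 5/62q^2 - 2q - 31/2 → -2/31q^3 + 13/31q^2 - 11/8q
  leading term q^3: no divisor's leading term divides it; move -2/31q^3 to the remainder.
  leading term q^2: no divisor's leading term divides it; move 13/31q^2 to the remainder.
  leading term q: no divisor's leading term divides it; move -11/8q to the remainder.
  remainder -2/31q^3 + 13/31q^2 - 11/8q ≠ 0; add h_5 = -2/31q^3 + 13/31q^2 - 11/8q to the basis.

The other S-polynomials (S(f_2,h_3), S(f_1,h_4), S(f_2,h_4), S(f_1,h_5), S(f_2,h_5), S(h_3,h_5), S(h_4,h_5)) all reduce to 0 modulo the current basis, so we have a Gröbner basis.
Inter-reduce: drop elements whose leading term is divisible by another's, tail-reduce, and make monic.
Reduced Gröbner basis: {p + 2/31q^2 + 5/62q + 2, q^3 - 13/2q^2 + 341/16q}.

The lex basis is triangular: the last element involves only q. Solving q^3 - 13/2q^2 + 341/16q = 0 gives q ∈ {0, 13/4 - sqrt(43)*I/2, 13/4 + sqrt(43)*I/2}; substituting each value into the earlier elements determines the remaining variables.
  q = 0: the earlier basis element becomes p + 2 = 0, giving p = -2 — point (-2, 0).
  q = 13/4 - sqrt(43)*I/2: the earlier basis element becomes p + 9/4 - sqrt(43)*I/4 = 0, giving p = -9/4 + sqrt(43)*I/4 — point (-9/4 + sqrt(43)*I/4, 13/4 - sqrt(43)*I/2).
  q = 13/4 + sqrt(43)*I/2: the earlier basis element becomes p + 9/4 + sqrt(43)*I/4 = 0, giving p = -9/4 - sqrt(43)*I/4 — point (-9/4 - sqrt(43)*I/4, 13/4 + sqrt(43)*I/2).
Each listed point satisfies every original equation (direct substitution).
This is the nonlinear analogue of row-reducing a linear system.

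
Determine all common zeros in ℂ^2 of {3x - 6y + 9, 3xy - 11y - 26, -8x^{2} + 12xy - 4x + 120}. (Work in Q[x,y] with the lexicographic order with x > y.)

Compute a lex Gröbner basis by Buchberger's algorithm.
f_1 = 3x - 6y + 9, LT = x.
f_2 = 3xy - 11y - 26, LT = xy.
f_3 = -8x^{2} + 12xy - 4x + 120, LT = x^{2}.

S(f_1,f_2): lcm = xy. S = -2y^{2} + \tfrac{20}{3}y + \tfrac{26}{3}.
  leading term y^{2}: no divisor's leading term divides it; move -2y^{2} to the remainder.
  leading term y: no divisor's leading term divides it; move \tfrac{20}{3}y to the remainder.
  leading term 1: no divisor's leading term divides it; move \tfrac{26}{3} to the remainder.
  remainder -2y^{2} + \tfrac{20}{3}y + \tfrac{26}{3} ≠ 0; add h_4 = -2y^{2} + \tfrac{20}{3}y + \tfrac{26}{3} to the basis.

S(f_1,f_3): lcm = x^{2}. S = -\tfrac{1}{2}xy + \tfrac{5}{2}x + 15.
  leading term xy: subtract (-\tfrac{1}{6}y)·f_1 from -\tfrac{1}{2}xy + \tfrac{5}{2}x + 15 → \tfrac{5}{2}x - y^{2} + \tfrac{3}{2}y + 15
  leading term x: subtract (\tfrac{5}{6})·f_1 from \tfrac{5}{2}x - y^{2} + \tfrac{3}{2}y + 15 → -y^{2} + \tfrac{13}{2}y + \tfrac{15}{2}
  leading term y^{2}: subtract (\tfrac{1}{2})·h_4 from -y^{2} + \tfrac{13}{2}y + \tfrac{15}{2} → \tfrac{19}{6}y + \tfrac{19}{6}
  leading term y: no divisor's leading term divides it; move \tfrac{19}{6}y to the remainder.
  leading term 1: no divisor's leading term divides it; move \tfrac{19}{6} to the remainder.
  remainder \tfrac{19}{6}y + \tfrac{19}{6} ≠ 0; add h_5 = \tfrac{19}{6}y + \tfrac{19}{6} to the basis.

The other S-polynomials (S(f_2,f_3), S(f_1,h_4), S(f_2,h_4), S(f_3,h_4), S(f_1,h_5), S(f_2,h_5), S(f_3,h_5), S(h_4,h_5)) all reduce to 0 modulo the current basis, so we have a Gröbner basis.
Inter-reduce: drop elements whose leading term is divisible by another's, tail-reduce, and make monic.
Reduced Gröbner basis: {x + 5, y + 1}.

Since the basis is lex-ordered, y + 1 is univariate in y. Its roots are {-1}. Back-substituting each root into the other basis elements fixes the other coordinates.
  y = -1: the earlier basis element becomes x + 5 = 0, giving x = -5 — point (-5, -1).

{(-5, -1)}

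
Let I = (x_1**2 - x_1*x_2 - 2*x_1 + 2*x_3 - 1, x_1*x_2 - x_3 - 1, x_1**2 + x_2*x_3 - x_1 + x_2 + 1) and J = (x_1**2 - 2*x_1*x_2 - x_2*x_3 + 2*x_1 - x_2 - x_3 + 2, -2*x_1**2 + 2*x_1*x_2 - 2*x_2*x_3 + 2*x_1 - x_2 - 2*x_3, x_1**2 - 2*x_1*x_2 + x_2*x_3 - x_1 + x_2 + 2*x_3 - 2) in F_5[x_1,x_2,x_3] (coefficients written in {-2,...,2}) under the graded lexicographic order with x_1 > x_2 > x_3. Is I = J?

No, the ideals differ.

Equality of ideals is decidable: compute both reduced Gröbner bases (unique for the ordering) and check whether they agree.
Buchberger on the first generating set:
f_1 = x_1**2 - x_1*x_2 - 2*x_1 + 2*x_3 - 1, LT = x_1**2.
f_2 = x_1*x_2 - x_3 - 1, LT = x_1*x_2.
f_3 = x_1**2 + x_2*x_3 - x_1 + x_2 + 1, LT = x_1**2.

S(f_1,f_2): lcm = x_1**2*x_2. S = -x_1*x_2**2 - 2*x_1*x_2 + x_1*x_3 + 2*x_2*x_3 + x_1 - x_2.
  reduce S modulo (f_1, f_2, f_3):
  remainder x_1*x_3 + x_2*x_3 + x_1 - 2*x_2 - 2*x_3 - 2 ≠ 0; add g_4 = x_1*x_3 + x_2*x_3 + x_1 - 2*x_2 - 2*x_3 - 2 to the basis.

S(f_1,f_3): lcm = x_1**2. S = -x_1*x_2 - x_2*x_3 - x_1 - x_2 + 2*x_3 - 2.
  reduce S modulo (f_1, f_2, f_3, g_4):
  remainder -x_2*x_3 - x_1 - x_2 + x_3 + 2 ≠ 0; add g_5 = -x_2*x_3 - x_1 - x_2 + x_3 + 2 to the basis.

S(f_2,g_4): lcm = x_1*x_2*x_3. S = -x_2**2*x_3 - x_1*x_2 + 2*x_2**2 + 2*x_2*x_3 - x_3**2 + 2*x_2 - x_3.
  reduce S modulo (f_1, f_2, f_3, g_4, g_5):
  remainder -2*x_2**2 - x_3**2 - x_1 - x_2 + 2 ≠ 0; add g_6 = -2*x_2**2 - x_3**2 - x_1 - x_2 + 2 to the basis.

S(f_2,g_5): lcm = x_1*x_2*x_3. S = -x_1**2 - x_1*x_2 + x_1*x_3 - x_3**2 + 2*x_1 - x_3.
  reduce S modulo (f_1, f_2, f_3, g_4, g_5, g_6):
  remainder -x_3**2 - 2*x_2 + 2 ≠ 0; add g_7 = -x_3**2 - 2*x_2 + 2 to the basis.

The other S-polynomials (S(f_2,f_3), S(f_1,g_4), S(f_3,g_4), S(f_1,g_5), S(f_3,g_5), S(g_4,g_5), S(f_1,g_6), S(f_2,g_6), S(f_3,g_6), S(g_4,g_6), S(g_5,g_6), S(f_1,g_7), S(f_2,g_7), S(f_3,g_7), S(g_4,g_7), S(g_5,g_7), S(g_6,g_7)) all reduce to 0 modulo the current basis, so we have a Gröbner basis.
Inter-reduce: drop elements whose leading term is divisible by another's, tail-reduce, and make monic.
Reduced Gröbner basis: {x_1**2 - 2*x_1 + x_3 - 2, x_1*x_2 - x_3 - 1, x_1*x_3 + 2*x_2 - x_3, x_2**2 - 2*x_1 + 2*x_2, x_2*x_3 + x_1 + x_2 - x_3 - 2, x_3**2 + 2*x_2 - 2}.

Buchberger on the second generating set:
h_1 = x_1**2 - 2*x_1*x_2 - x_2*x_3 + 2*x_1 - x_2 - x_3 + 2, LT = x_1**2.
h_2 = -2*x_1**2 + 2*x_1*x_2 - 2*x_2*x_3 + 2*x_1 - x_2 - 2*x_3, LT = x_1**2.
h_3 = x_1**2 - 2*x_1*x_2 + x_2*x_3 - x_1 + x_2 + 2*x_3 - 2, LT = x_1**2.

S(h_1,h_2): lcm = x_1**2. S = -x_1*x_2 - 2*x_2*x_3 - 2*x_1 + x_2 - 2*x_3 + 2.
  reduce S modulo (h_1, h_2, h_3):
  remainder -x_1*x_2 - 2*x_2*x_3 - 2*x_1 + x_2 - 2*x_3 + 2 ≠ 0; add k_4 = -x_1*x_2 - 2*x_2*x_3 - 2*x_1 + x_2 - 2*x_3 + 2 to the basis.

S(h_1,h_3): lcm = x_1**2. S = -2*x_2*x_3 - 2*x_1 - 2*x_2 + 2*x_3 - 1.
  reduce S modulo (h_1, h_2, h_3, k_4):
  remainder -2*x_2*x_3 - 2*x_1 - 2*x_2 + 2*x_3 - 1 ≠ 0; add k_5 = -2*x_2*x_3 - 2*x_1 - 2*x_2 + 2*x_3 - 1 to the basis.

S(h_1,k_4): lcm = x_1**2*x_2. S = -2*x_1*x_2**2 - 2*x_1*x_2*x_3 - x_2**2*x_3 - 2*x_1**2 - 2*x_1*x_2 - 2*x_1*x_3 - x_2**2 - x_2*x_3 + 2*x_1 + 2*x_2.
  reduce S modulo (h_1, h_2, h_3, k_4, k_5):
  remainder -2*x_1*x_3 - x_2**2 - 2*x_3**2 - 2*x_1 - x_2 ≠ 0; add k_6 = -2*x_1*x_3 - x_2**2 - 2*x_3**2 - 2*x_1 - x_2 to the basis.

S(k_4,k_5): lcm = x_1*x_2*x_3. S = 2*x_2*x_3**2 - x_1**2 - x_1*x_2 - 2*x_1*x_3 - x_2*x_3 + 2*x_3**2 + 2*x_1 - 2*x_3.
  reduce S modulo (h_1, h_2, h_3, k_4, k_5, k_6):
  remainder 2*x_2**2 - 2*x_3**2 + 2*x_1 + x_2 - x_3 ≠ 0; add k_7 = 2*x_2**2 - 2*x_3**2 + 2*x_1 + x_2 - x_3 to the basis.

S(h_1,k_6): lcm = x_1**2*x_3. S = 2*x_1*x_2**2 - 2*x_1*x_2*x_3 - x_1*x_3**2 - x_2*x_3**2 - x_1**2 + 2*x_1*x_2 + 2*x_1*x_3 - x_2*x_3 - x_3**2 + 2*x_3.
  reduce S modulo (h_1, h_2, h_3, k_4, k_5, k_6, k_7):
  remainder x_3**3 - 2*x_3**2 + x_1 + x_2 - x_3 ≠ 0; add k_8 = x_3**3 - 2*x_3**2 + x_1 + x_2 - x_3 to the basis.

The other S-polynomials (S(h_2,h_3), S(h_2,k_4), S(h_3,k_4), S(h_1,k_5), S(h_2,k_5), S(h_3,k_5), S(h_2,k_6), S(h_3,k_6), S(k_4,k_6), S(k_5,k_6), S(h_1,k_7), S(h_2,k_7), S(h_3,k_7), S(k_4,k_7), S(k_5,k_7), S(k_6,k_7), S(h_1,k_8), S(h_2,k_8), S(h_3,k_8), S(k_4,k_8), S(k_5,k_8), S(k_6,k_8), S(k_7,k_8)) all reduce to 0 modulo the current basis, so we have a Gröbner basis.
Inter-reduce: drop elements whose leading term is divisible by another's, tail-reduce, and make monic.
Reduced Gröbner basis: {x_3**3 - 2*x_3**2 + x_1 + x_2 - x_3, x_1**2 - 2*x_1 - x_2 + x_3 - 1, x_1*x_2 + 2*x_2 - x_3 + 2, x_1*x_3 - x_3**2 - 2*x_1 - x_2 - x_3, x_2**2 - x_3**2 + x_1 - 2*x_2 + 2*x_3, x_2*x_3 + x_1 + x_2 - x_3 - 2}.

The bases are distinct; the ideals are different.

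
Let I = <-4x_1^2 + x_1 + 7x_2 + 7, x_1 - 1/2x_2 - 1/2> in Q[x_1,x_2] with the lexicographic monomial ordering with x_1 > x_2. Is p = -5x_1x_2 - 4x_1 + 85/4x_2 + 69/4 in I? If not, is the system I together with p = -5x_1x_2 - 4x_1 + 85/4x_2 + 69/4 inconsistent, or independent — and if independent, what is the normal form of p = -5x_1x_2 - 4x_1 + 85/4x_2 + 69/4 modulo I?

Adjoining -5x_1x_2 - 4x_1 + 85/4x_2 + 69/4 makes the ideal the whole ring: the system is inconsistent.

First compute the reduced Gröbner basis of I by Buchberger's algorithm.
f_1 = -4x_1^2 + x_1 + 7x_2 + 7, LT = x_1^2.
f_2 = x_1 - 1/2x_2 - 1/2, LT = x_1.

S(f_1,f_2): lcm = x_1^2. S = 1/2x_1x_2 + 1/4x_1 - 7/4x_2 - 7/4.
  reduce S modulo (f_1, f_2):
  remainder 1/4x_2^2 - 11/8x_2 - 13/8 ≠ 0; add h_3 = 1/4x_2^2 - 11/8x_2 - 13/8 to the basis.

The other S-polynomials (S(f_1,h_3), S(f_2,h_3)) all reduce to 0 modulo the current basis, so we have a Gröbner basis.
Inter-reduce: drop elements whose leading term is divisible by another's, tail-reduce, and make monic.
Reduced Gröbner basis: {x_1 - 1/2x_2 - 1/2, x_2^2 - 11/2x_2 - 13/2}.
Label its elements g_1 = x_1 - 1/2x_2 - 1/2, g_2 = x_2^2 - 11/2x_2 - 13/2.

Reduce p = -5x_1x_2 - 4x_1 + 85/4x_2 + 69/4 modulo G:
  leading term x_1x_2: subtract (-5x_2)·g_1 from -5x_1x_2 - 4x_1 + 85/4x_2 + 69/4 → -4x_1 - 5/2x_2^2 + 75/4x_2 + 69/4
  leading term x_1: subtract (-4)·g_1 from -4x_1 - 5/2x_2^2 + 75/4x_2 + 69/4 → -5/2x_2^2 + 67/4x_2 + 61/4
  leading term x_2^2: subtract (-5/2)·g_2 from -5/2x_2^2 + 67/4x_2 + 61/4 → 3x_2 - 1
  leading term x_2: no divisor's leading term divides it; move 3x_2 to the remainder.
  leading term 1: no divisor's leading term divides it; move -1 to the remainder.
  normal form = 3x_2 - 1.
The normal form is nonzero, so p ∉ I. Since p minus its normal form lies in I, I + (p) = I + (r) where r = 3x_2 - 1; decide whether this ideal is the whole ring.
Run Buchberger on G together with r (pairs among the g_i already reduce to 0 since G is a Gröbner basis):
g_1 = x_1 - 1/2x_2 - 1/2, LT = x_1.
g_2 = x_2^2 - 11/2x_2 - 13/2, LT = x_2^2.
r = 3x_2 - 1, LT = x_2.

S(g_2,r): lcm = x_2^2. S = -31/6x_2 - 13/2.
  reduce S modulo (g_1, g_2, r):
  remainder -74/9 ≠ 0; add m_4 = -74/9 to the basis.

The other S-polynomials (S(g_1,g_2), S(g_1,r), S(g_1,m_4), S(g_2,m_4), S(r,m_4)) all reduce to 0 modulo the current basis, so we have a Gröbner basis.
Inter-reduce: drop elements whose leading term is divisible by another's, tail-reduce, and make monic.
Reduced Gröbner basis: {1}.
The reduced Gröbner basis of I + (p) is {1}: the ideal is the whole ring, so the enlarged system has no common solution — adjoining p is inconsistent.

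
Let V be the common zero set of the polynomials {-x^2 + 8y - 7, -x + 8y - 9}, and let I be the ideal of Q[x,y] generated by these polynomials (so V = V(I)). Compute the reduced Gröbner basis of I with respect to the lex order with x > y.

f_1 = -x^2 + 8y - 7, LT = x^2.
f_2 = -x + 8y - 9, LT = x.

S(f_1,f_2): lcm = x^2. S = 8xy - 9x - 8y + 7.
  reduce S modulo (f_1, f_2):
  remainder 64y^2 - 152y + 88 ≠ 0; add g_3 = 64y^2 - 152y + 88 to the basis.

The other S-polynomials (S(f_1,g_3), S(f_2,g_3)) all reduce to 0 modulo the current basis, so we have a Gröbner basis.
Inter-reduce: drop elements whose leading term is divisible by another's, tail-reduce, and make monic.

G = {x - 8y + 9, y^2 - 19/8y + 11/8}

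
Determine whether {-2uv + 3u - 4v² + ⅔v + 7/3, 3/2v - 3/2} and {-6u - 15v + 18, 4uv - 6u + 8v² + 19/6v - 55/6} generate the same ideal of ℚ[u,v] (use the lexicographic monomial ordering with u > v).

Since reduced Gröbner bases are canonical representatives of ideals under a given ordering, it suffices to compute and compare them.
Buchberger on the first generating set:
f_1 = -2uv + 3u - 4v² + ⅔v + 7/3, LT = uv.
f_2 = 3/2v - 3/2, LT = v.

S(f_1,f_2): lcm = uv. S = -½u + 2v² - ⅓v - 7/6.
  reduce S modulo (f_1, f_2):
  remainder -½u + ½ ≠ 0; add g_3 = -½u + ½ to the basis.

The other S-polynomials (S(f_1,g_3), S(f_2,g_3)) all reduce to 0 modulo the current basis, so we have a Gröbner basis.
Inter-reduce: drop elements whose leading term is divisible by another's, tail-reduce, and make monic.
Reduced Gröbner basis: {u - 1, v - 1}.

Buchberger on the second generating set:
h_1 = -6u - 15v + 18, LT = u.
h_2 = 4uv - 6u + 8v² + 19/6v - 55/6, LT = uv.

S(h_1,h_2): lcm = uv. S = 3/2u + ½v² - 91/24v + 55/24.
  reduce S modulo (h_1, h_2):
  remainder ½v² - 181/24v + 163/24 ≠ 0; add k_3 = ½v² - 181/24v + 163/24 to the basis.

The other S-polynomials (S(h_1,k_3), S(h_2,k_3)) all reduce to 0 modulo the current basis, so we have a Gröbner basis.
Inter-reduce: drop elements whose leading term is divisible by another's, tail-reduce, and make monic.
Reduced Gröbner basis: {u + 5/2v - 3, v² - 181/12v + 163/12}.

These differ, so the ideals are not equal.

No, the ideals differ.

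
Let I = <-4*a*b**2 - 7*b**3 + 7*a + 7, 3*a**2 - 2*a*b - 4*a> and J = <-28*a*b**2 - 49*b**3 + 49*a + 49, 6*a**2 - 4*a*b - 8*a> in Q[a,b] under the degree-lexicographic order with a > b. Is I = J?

Yes, the ideals are equal.

Two ideals are equal iff their reduced Gröbner bases coincide (the reduced basis is unique for a fixed ordering).
Buchberger on the first generating set:
f_1 = -4*a*b**2 - 7*b**3 + 7*a + 7, LT = a*b**2.
f_2 = 3*a**2 - 2*a*b - 4*a, LT = a**2.

S(f_1,f_2): lcm = a**2*b**2. S = 29/12*a*b**3 + 4/3*a*b**2 - 7/4*a**2 - 7/4*a.
  reduce S modulo (f_1, f_2):
  remainder -203/48*b**4 - 7/3*b**3 + 49/16*a*b - 7/4*a + 203/48*b + 7/3 ≠ 0; add g_3 = -203/48*b**4 - 7/3*b**3 + 49/16*a*b - 7/4*a + 203/48*b + 7/3 to the basis.

The other S-polynomials (S(f_1,g_3), S(f_2,g_3)) all reduce to 0 modulo the current basis, so we have a Gröbner basis.
Inter-reduce: drop elements whose leading term is divisible by another's, tail-reduce, and make monic.
Reduced Gröbner basis: {b**4 + 16/29*b**3 - 21/29*a*b + 12/29*a - b - 16/29, a*b**2 + 7/4*b**3 - 7/4*a - 7/4, a**2 - 2/3*a*b - 4/3*a}.

Buchberger on the second generating set:
h_1 = -28*a*b**2 - 49*b**3 + 49*a + 49, LT = a*b**2.
h_2 = 6*a**2 - 4*a*b - 8*a, LT = a**2.

S(h_1,h_2): lcm = a**2*b**2. S = 29/12*a*b**3 + 4/3*a*b**2 - 7/4*a**2 - 7/4*a.
  reduce S modulo (h_1, h_2):
  remainder -203/48*b**4 - 7/3*b**3 + 49/16*a*b - 7/4*a + 203/48*b + 7/3 ≠ 0; add k_3 = -203/48*b**4 - 7/3*b**3 + 49/16*a*b - 7/4*a + 203/48*b + 7/3 to the basis.

The other S-polynomials (S(h_1,k_3), S(h_2,k_3)) all reduce to 0 modulo the current basis, so we have a Gröbner basis.
Inter-reduce: drop elements whose leading term is divisible by another's, tail-reduce, and make monic.
Reduced Gröbner basis: {b**4 + 16/29*b**3 - 21/29*a*b + 12/29*a - b - 16/29, a*b**2 + 7/4*b**3 - 7/4*a - 7/4, a**2 - 2/3*a*b - 4/3*a}.

These coincide, so the ideals are equal.
The choice of monomial ordering does not affect the verdict — as long as both bases are computed under the same ordering, their equality decides ideal equality.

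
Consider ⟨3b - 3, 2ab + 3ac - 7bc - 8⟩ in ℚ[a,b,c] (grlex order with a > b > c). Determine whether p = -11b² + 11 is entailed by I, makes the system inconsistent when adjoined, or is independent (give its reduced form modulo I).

-11b² + 11 lies in I (it reduces to 0).

First compute the reduced Gröbner basis of I by Buchberger's algorithm.
f_1 = 3b - 3, LT = b.
f_2 = 2ab + 3ac - 7bc - 8, LT = ab.

S(f_1,f_2): lcm = ab. S = -3/2ac + 7/2bc - a + 4.
  reduce S modulo (f_1, f_2):
  remainder -3/2ac - a + 7/2c + 4 ≠ 0; add h_3 = -3/2ac - a + 7/2c + 4 to the basis.

The other S-polynomials (S(f_1,h_3), S(f_2,h_3)) all reduce to 0 modulo the current basis, so we have a Gröbner basis.
Inter-reduce: drop elements whose leading term is divisible by another's, tail-reduce, and make monic.
Reduced Gröbner basis: {ac + ⅔a - 7/3c - 8/3, b - 1}.
Label its elements g_1 = ac + ⅔a - 7/3c - 8/3, g_2 = b - 1.

Reduce p = -11b² + 11 modulo G:
  leading term b²: subtract (-11b)·g_2 from -11b² + 11 → -11b + 11
  leading term b: subtract (-11)·g_2 from -11b + 11 → 0
  normal form = 0.
Since the normal form is 0, p ∈ I.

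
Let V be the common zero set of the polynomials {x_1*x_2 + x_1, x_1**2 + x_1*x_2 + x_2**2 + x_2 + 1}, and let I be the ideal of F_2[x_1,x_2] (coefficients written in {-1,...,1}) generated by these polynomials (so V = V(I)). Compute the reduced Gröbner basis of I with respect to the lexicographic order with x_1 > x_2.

f_1 = x_1*x_2 + x_1, LT = x_1*x_2.
f_2 = x_1**2 + x_1*x_2 + x_2**2 + x_2 + 1, LT = x_1**2.

S(f_1,f_2): lcm = x_1**2*x_2. S = x_1**2 + x_1*x_2**2 + x_2**3 + x_2**2 + x_2.
  reduce S modulo (f_1, f_2):
  remainder x_2**3 + 1 ≠ 0; add g_3 = x_2**3 + 1 to the basis.

The other S-polynomials (S(f_1,g_3), S(f_2,g_3)) all reduce to 0 modulo the current basis, so we have a Gröbner basis.

G = {x_1**2 + x_1 + x_2**2 + x_2 + 1, x_1*x_2 + x_1, x_2**3 + 1}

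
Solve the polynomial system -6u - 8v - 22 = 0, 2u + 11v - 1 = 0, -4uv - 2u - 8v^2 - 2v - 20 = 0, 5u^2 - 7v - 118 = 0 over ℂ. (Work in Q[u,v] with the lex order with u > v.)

Compute a lex Gröbner basis by Buchberger's algorithm.
f_1 = -6u - 8v - 22, LT = u.
f_2 = 2u + 11v - 1, LT = u.
f_3 = -4uv - 2u - 8v^2 - 2v - 20, LT = uv.
f_4 = 5u^2 - 7v - 118, LT = u^2.

S(f_1,f_2): lcm = u. S = -25/6v + 25/6.
  reduce S modulo (f_1, f_2, f_3, f_4):
  remainder -25/6v + 25/6 ≠ 0; add h_5 = -25/6v + 25/6 to the basis.

The other S-polynomials (S(f_1,f_3), S(f_1,f_4), S(f_2,f_3), S(f_2,f_4), S(f_3,f_4), S(f_1,h_5), S(f_2,h_5), S(f_3,h_5), S(f_4,h_5)) all reduce to 0 modulo the current basis, so we have a Gröbner basis.
Inter-reduce: drop elements whose leading term is divisible by another's, tail-reduce, and make monic.
Reduced Gröbner basis: {u + 5, v - 1}.

Elimination: the polynomial v - 1 lies in the elimination ideal for v, so v ∈ {1}. For each such v, the remaining basis elements (now univariate) give the rest of the solution.
  v = 1: the earlier basis element becomes u + 5 = 0, giving u = -5 — point (-5, 1).

{(-5, 1)}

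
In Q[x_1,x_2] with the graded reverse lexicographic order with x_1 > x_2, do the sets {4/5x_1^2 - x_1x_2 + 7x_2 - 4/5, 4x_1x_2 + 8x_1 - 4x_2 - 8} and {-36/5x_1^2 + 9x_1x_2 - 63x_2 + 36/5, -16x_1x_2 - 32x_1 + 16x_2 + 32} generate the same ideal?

Yes, the ideals are equal.

Equality of ideals is decidable: compute both reduced Gröbner bases (unique for the ordering) and check whether they agree.
Buchberger on the first generating set:
f_1 = 4/5x_1^2 - x_1x_2 + 7x_2 - 4/5, LT = x_1^2.
f_2 = 4x_1x_2 + 8x_1 - 4x_2 - 8, LT = x_1x_2.

S(f_1,f_2): lcm = x_1^2x_2. S = -5/4x_1x_2^2 - 2x_1^2 + x_1x_2 + 35/4x_2^2 + 2x_1 - x_2.
  leading term x_1x_2^2: subtract (-5/16x_2)·f_2 from -5/4x_1x_2^2 - 2x_1^2 + x_1x_2 + 35/4x_2^2 + 2x_1 - x_2 → -2x_1^2 + 7/2x_1x_2 + 15/2x_2^2 + 2x_1 - 7/2x_2
  leading term x_1^2: subtract (-5/2)·f_1 from -2x_1^2 + 7/2x_1x_2 + 15/2x_2^2 + 2x_1 - 7/2x_2 → x_1x_2 + 15/2x_2^2 + 2x_1 + 14x_2 - 2
  leading term x_1x_2: subtract (1/4)·f_2 from x_1x_2 + 15/2x_2^2 + 2x_1 + 14x_2 - 2 → 15/2x_2^2 + 15x_2
  leading term x_2^2: no divisor's leading term divides it; move 15/2x_2^2 to the remainder.
  leading term x_2: no divisor's leading term divides it; move 15x_2 to the remainder.
  remainder 15/2x_2^2 + 15x_2 ≠ 0; add g_3 = 15/2x_2^2 + 15x_2 to the basis.

The other S-polynomials (S(f_1,g_3), S(f_2,g_3)) all reduce to 0 modulo the current basis, so we have a Gröbner basis.
Inter-reduce: drop elements whose leading term is divisible by another's, tail-reduce, and make monic.
Reduced Gröbner basis: {x_1^2 + 5/2x_1 + 15/2x_2 - 7/2, x_1x_2 + 2x_1 - x_2 - 2, x_2^2 + 2x_2}.

Buchberger on the second generating set:
h_1 = -36/5x_1^2 + 9x_1x_2 - 63x_2 + 36/5, LT = x_1^2.
h_2 = -16x_1x_2 - 32x_1 + 16x_2 + 32, LT = x_1x_2.

S(h_1,h_2): lcm = x_1^2x_2. S = -5/4x_1x_2^2 - 2x_1^2 + x_1x_2 + 35/4x_2^2 + 2x_1 - x_2.
  leading term x_1x_2^2: subtract (5/64x_2)·h_2 from -5/4x_1x_2^2 - 2x_1^2 + x_1x_2 + 35/4x_2^2 + 2x_1 - x_2 → -2x_1^2 + 7/2x_1x_2 + 15/2x_2^2 + 2x_1 - 7/2x_2
  leading term x_1^2: subtract (5/18)·h_1 from -2x_1^2 + 7/2x_1x_2 + 15/2x_2^2 + 2x_1 - 7/2x_2 → x_1x_2 + 15/2x_2^2 + 2x_1 + 14x_2 - 2
  leading term x_1x_2: subtract (-1/16)·h_2 from x_1x_2 + 15/2x_2^2 + 2x_1 + 14x_2 - 2 → 15/2x_2^2 + 15x_2
  leading term x_2^2: no divisor's leading term divides it; move 15/2x_2^2 to the remainder.
  leading term x_2: no divisor's leading term divides it; move 15x_2 to the remainder.
  remainder 15/2x_2^2 + 15x_2 ≠ 0; add k_3 = 15/2x_2^2 + 15x_2 to the basis.

The other S-polynomials (S(h_1,k_3), S(h_2,k_3)) all reduce to 0 modulo the current basis, so we have a Gröbner basis.
Inter-reduce: drop elements whose leading term is divisible by another's, tail-reduce, and make monic.
Reduced Gröbner basis: {x_1^2 + 5/2x_1 + 15/2x_2 - 7/2, x_1x_2 + 2x_1 - x_2 - 2, x_2^2 + 2x_2}.

The two bases agree; hence the ideals are identical.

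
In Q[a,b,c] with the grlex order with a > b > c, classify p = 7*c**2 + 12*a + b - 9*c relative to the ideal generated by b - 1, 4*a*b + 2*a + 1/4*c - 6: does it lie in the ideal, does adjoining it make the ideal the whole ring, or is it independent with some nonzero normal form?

First compute the reduced Gröbner basis of I by Buchberger's algorithm.
f_1 = b - 1, LT = b.
f_2 = 4*a*b + 2*a + 1/4*c - 6, LT = a*b.

S(f_1,f_2): lcm = a*b. S = -3/2*a - 1/16*c + 3/2.
  leading term a: no divisor's leading term divides it; move -3/2*a to the remainder.
  leading term c: no divisor's leading term divides it; move -1/16*c to the remainder.
  leading term 1: no divisor's leading term divides it; move 3/2 to the remainder.
  remainder -3/2*a - 1/16*c + 3/2 ≠ 0; add h_3 = -3/2*a - 1/16*c + 3/2 to the basis.

The other S-polynomials (S(f_1,h_3), S(f_2,h_3)) all reduce to 0 modulo the current basis, so we have a Gröbner basis.
Inter-reduce: drop elements whose leading term is divisible by another's, tail-reduce, and make monic.
Reduced Gröbner basis: {a + 1/24*c - 1, b - 1}.
Label its elements g_1 = a + 1/24*c - 1, g_2 = b - 1.

Reduce p = 7*c**2 + 12*a + b - 9*c modulo G:
  leading term c**2: no divisor's leading term divides it; move 7*c**2 to the remainder.
  leading term a: subtract (12)·g_1 from 12*a + b - 9*c → b - 19/2*c + 12
  leading term b: subtract (1)·g_2 from b - 19/2*c + 12 → -19/2*c + 13
  leading term c: no divisor's leading term divides it; move -19/2*c to the remainder.
  leading term 1: no divisor's leading term divides it; move 13 to the remainder.
  normal form = 7*c**2 - 19/2*c + 13.
The normal form is nonzero, so p ∉ I. Since p minus its normal form lies in I, I + (p) = I + (r) where r = 7*c**2 - 19/2*c + 13; decide whether this ideal is the whole ring.
Run Buchberger on G together with r (pairs among the g_i already reduce to 0 since G is a Gröbner basis):
g_1 = a + 1/24*c - 1, LT = a.
g_2 = b - 1, LT = b.
r = 7*c**2 - 19/2*c + 13, LT = c**2.

The S-polynomials (S(g_1,g_2), S(g_1,r), S(g_2,r)) all reduce to 0 modulo the current basis, so we have a Gröbner basis.
Inter-reduce: drop elements whose leading term is divisible by another's, tail-reduce, and make monic.
Reduced Gröbner basis: {c**2 - 19/14*c + 13/7, a + 1/24*c - 1, b - 1}.
The reduced Gröbner basis of I + (p) is {c**2 - 19/14*c + 13/7, a + 1/24*c - 1, b - 1} ≠ {1}, a proper ideal, so the enlarged system stays consistent: p is independent of I, with normal form 7*c**2 - 19/2*c + 13.

7*c**2 + 12*a + b - 9*c is independent of I; its normal form modulo I is 7*c**2 - 19/2*c + 13.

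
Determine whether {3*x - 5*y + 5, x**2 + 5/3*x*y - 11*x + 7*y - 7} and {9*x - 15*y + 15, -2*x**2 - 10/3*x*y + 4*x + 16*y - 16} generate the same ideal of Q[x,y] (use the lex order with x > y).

Yes, the ideals are equal.

For a fixed monomial order, each ideal has a unique reduced Gröbner basis; comparing bases decides equality.
Buchberger on the first generating set:
f_1 = 3*x - 5*y + 5, LT = x.
f_2 = x**2 + 5/3*x*y - 11*x + 7*y - 7, LT = x**2.

S(f_1,f_2): lcm = x**2. S = -10/3*x*y + 38/3*x - 7*y + 7.
  leading term x*y: subtract (-10/9*y)·f_1 from -10/3*x*y + 38/3*x - 7*y + 7 → 38/3*x - 50/9*y**2 - 13/9*y + 7
  leading term x: subtract (38/9)·f_1 from 38/3*x - 50/9*y**2 - 13/9*y + 7 → -50/9*y**2 + 59/3*y - 127/9
  leading term y**2: no divisor's leading term divides it; move -50/9*y**2 to the remainder.
  leading term y: no divisor's leading term divides it; move 59/3*y to the remainder.
  leading term 1: no divisor's leading term divides it; move -127/9 to the remainder.
  remainder -50/9*y**2 + 59/3*y - 127/9 ≠ 0; add g_3 = -50/9*y**2 + 59/3*y - 127/9 to the basis.

The other S-polynomials (S(f_1,g_3), S(f_2,g_3)) all reduce to 0 modulo the current basis, so we have a Gröbner basis.
Inter-reduce: drop elements whose leading term is divisible by another's, tail-reduce, and make monic.
Reduced Gröbner basis: {x - 5/3*y + 5/3, y**2 - 177/50*y + 127/50}.

Buchberger on the second generating set:
h_1 = 9*x - 15*y + 15, LT = x.
h_2 = -2*x**2 - 10/3*x*y + 4*x + 16*y - 16, LT = x**2.

S(h_1,h_2): lcm = x**2. S = -10/3*x*y + 11/3*x + 8*y - 8.
  leading term x*y: subtract (-10/27*y)·h_1 from -10/3*x*y + 11/3*x + 8*y - 8 → 11/3*x - 50/9*y**2 + 122/9*y - 8
  leading term x: subtract (11/27)·h_1 from 11/3*x - 50/9*y**2 + 122/9*y - 8 → -50/9*y**2 + 59/3*y - 127/9
  leading term y**2: no divisor's leading term divides it; move -50/9*y**2 to the remainder.
  leading term y: no divisor's leading term divides it; move 59/3*y to the remainder.
  leading term 1: no divisor's leading term divides it; move -127/9 to the remainder.
  remainder -50/9*y**2 + 59/3*y - 127/9 ≠ 0; add k_3 = -50/9*y**2 + 59/3*y - 127/9 to the basis.

The other S-polynomials (S(h_1,k_3), S(h_2,k_3)) all reduce to 0 modulo the current basis, so we have a Gröbner basis.
Inter-reduce: drop elements whose leading term is divisible by another's, tail-reduce, and make monic.
Reduced Gröbner basis: {x - 5/3*y + 5/3, y**2 - 177/50*y + 127/50}.

These coincide, so the ideals are equal.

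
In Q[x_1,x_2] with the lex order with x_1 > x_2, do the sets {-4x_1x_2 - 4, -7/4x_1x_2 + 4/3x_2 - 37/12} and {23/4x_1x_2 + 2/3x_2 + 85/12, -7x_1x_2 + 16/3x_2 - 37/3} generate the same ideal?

Two ideals are equal iff their reduced Gröbner bases coincide (the reduced basis is unique for a fixed ordering).
Buchberger on the first generating set:
f_1 = -4x_1x_2 - 4, LT = x_1x_2.
f_2 = -7/4x_1x_2 + 4/3x_2 - 37/12, LT = x_1x_2.

S(f_1,f_2): lcm = x_1x_2. S = 16/21x_2 - 16/21.
  leading term x_2: no divisor's leading term divides it; move 16/21x_2 to the remainder.
  leading term 1: no divisor's leading term divides it; move -16/21 to the remainder.
  remainder 16/21x_2 - 16/21 ≠ 0; add g_3 = 16/21x_2 - 16/21 to the basis.

S(f_1,g_3): lcm = x_1x_2. S = x_1 + 1.
  leading term x_1: no divisor's leading term divides it; move x_1 to the remainder.
  leading term 1: no divisor's leading term divides it; move 1 to the remainder.
  remainder x_1 + 1 ≠ 0; add g_4 = x_1 + 1 to the basis.

The other S-polynomials (S(f_2,g_3), S(f_1,g_4), S(f_2,g_4), S(g_3,g_4)) all reduce to 0 modulo the current basis, so we have a Gröbner basis.
Inter-reduce: drop elements whose leading term is divisible by another's, tail-reduce, and make monic.
Reduced Gröbner basis: {x_1 + 1, x_2 - 1}.

Buchberger on the second generating set:
h_1 = 23/4x_1x_2 + 2/3x_2 + 85/12, LT = x_1x_2.
h_2 = -7x_1x_2 + 16/3x_2 - 37/3, LT = x_1x_2.

S(h_1,h_2): lcm = x_1x_2. S = 424/483x_2 - 256/483.
  leading term x_2: no divisor's leading term divides it; move 424/483x_2 to the remainder.
  leading term 1: no divisor's leading term divides it; move -256/483 to the remainder.
  remainder 424/483x_2 - 256/483 ≠ 0; add k_3 = 424/483x_2 - 256/483 to the basis.

S(h_1,k_3): lcm = x_1x_2. S = 32/53x_1 + 8/69x_2 + 85/69.
  leading term x_1: no divisor's leading term divides it; move 32/53x_1 to the remainder.
  leading term x_2: subtract (7/53)·k_3 from 8/69x_2 + 85/69 → 69/53
  leading term 1: no divisor's leading term divides it; move 69/53 to the remainder.
  remainder 32/53x_1 + 69/53 ≠ 0; add k_4 = 32/53x_1 + 69/53 to the basis.

The other S-polynomials (S(h_2,k_3), S(h_1,k_4), S(h_2,k_4), S(k_3,k_4)) all reduce to 0 modulo the current basis, so we have a Gröbner basis.
Inter-reduce: drop elements whose leading term is divisible by another's, tail-reduce, and make monic.
Reduced Gröbner basis: {x_1 + 69/32, x_2 - 32/53}.

The bases are distinct; the ideals are different.
The choice of monomial ordering does not affect the verdict — as long as both bases are computed under the same ordering, their equality decides ideal equality.

No, the ideals differ.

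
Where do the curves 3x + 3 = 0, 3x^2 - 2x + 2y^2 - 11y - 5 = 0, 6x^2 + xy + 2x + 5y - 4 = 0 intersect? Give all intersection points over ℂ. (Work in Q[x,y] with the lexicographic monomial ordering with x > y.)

{(-1, 0)}

Compute a lex Gröbner basis by Buchberger's algorithm.
f_1 = 3x + 3, LT = x.
f_2 = 3x^2 - 2x + 2y^2 - 11y - 5, LT = x^2.
f_3 = 6x^2 + xy + 2x + 5y - 4, LT = x^2.

S(f_1,f_2): lcm = x^2. S = 5/3x - 2/3y^2 + 11/3y + 5/3.
  leading term x: subtract (5/9)·f_1 from 5/3x - 2/3y^2 + 11/3y + 5/3 → -2/3y^2 + 11/3y
  leading term y^2: no divisor's leading term divides it; move -2/3y^2 to the remainder.
  leading term y: no divisor's leading term divides it; move 11/3y to the remainder.
  remainder -2/3y^2 + 11/3y ≠ 0; add h_4 = -2/3y^2 + 11/3y to the basis.

S(f_1,f_3): lcm = x^2. S = -1/6xy + 2/3x - 5/6y + 2/3.
  leading term xy: subtract (-1/18y)·f_1 from -1/6xy + 2/3x - 5/6y + 2/3 → 2/3x - 2/3y + 2/3
  leading term x: subtract (2/9)·f_1 from 2/3x - 2/3y + 2/3 → -2/3y
  leading term y: no divisor's leading term divides it; move -2/3y to the remainder.
  remainder -2/3y ≠ 0; add h_5 = -2/3y to the basis.

The other S-polynomials (S(f_2,f_3), S(f_1,h_4), S(f_2,h_4), S(f_3,h_4), S(f_1,h_5), S(f_2,h_5), S(f_3,h_5), S(h_4,h_5)) all reduce to 0 modulo the current basis, so we have a Gröbner basis.
Inter-reduce: drop elements whose leading term is divisible by another's, tail-reduce, and make monic.
Reduced Gröbner basis: {x + 1, y}.

A lex Gröbner basis eliminates variables successively. Here y depends only on y, with roots {0}; lifting each root through the earlier basis elements recovers the full solutions.
  y = 0: the earlier basis element becomes x + 1 = 0, giving x = -1 — point (-1, 0).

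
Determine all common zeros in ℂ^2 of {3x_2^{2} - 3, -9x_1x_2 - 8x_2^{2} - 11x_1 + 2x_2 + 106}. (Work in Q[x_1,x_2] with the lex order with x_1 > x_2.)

Compute a lex Gröbner basis by Buchberger's algorithm.
f_1 = 3x_2^{2} - 3, LT = x_2^{2}.
f_2 = -9x_1x_2 - 11x_1 - 8x_2^{2} + 2x_2 + 106, LT = x_1x_2.

S(f_1,f_2): lcm = x_1x_2^{2}. S = -\tfrac{11}{9}x_1x_2 - x_1 - \tfrac{8}{9}x_2^{3} + \tfrac{2}{9}x_2^{2} + \tfrac{106}{9}x_2.
  leading term x_1x_2: subtract (\tfrac{11}{81})·f_2 from -\tfrac{11}{9}x_1x_2 - x_1 - \tfrac{8}{9}x_2^{3} + \tfrac{2}{9}x_2^{2} + \tfrac{106}{9}x_2 → \tfrac{40}{81}x_1 - \tfrac{8}{9}x_2^{3} + \tfrac{106}{81}x_2^{2} + \tfrac{932}{81}x_2 - \tfrac{1166}{81}
  leading term x_1: no divisor's leading term divides it; move \tfrac{40}{81}x_1 to the remainder.
  leading term x_2^{3}: subtract (-\tfrac{8}{27}x_2)·f_1 from -\tfrac{8}{9}x_2^{3} + \tfrac{106}{81}x_2^{2} + \tfrac{932}{81}x_2 - \tfrac{1166}{81} → \tfrac{106}{81}x_2^{2} + \tfrac{860}{81}x_2 - \tfrac{1166}{81}
  leading term x_2^{2}: subtract (\tfrac{106}{243})·f_1 from \tfrac{106}{81}x_2^{2} + \tfrac{860}{81}x_2 - \tfrac{1166}{81} → \tfrac{860}{81}x_2 - \tfrac{1060}{81}
  leading term x_2: no divisor's leading term divides it; move \tfrac{860}{81}x_2 to the remainder.
  leading term 1: no divisor's leading term divides it; move -\tfrac{1060}{81} to the remainder.
  remainder \tfrac{40}{81}x_1 + \tfrac{860}{81}x_2 - \tfrac{1060}{81} ≠ 0; add h_3 = \tfrac{40}{81}x_1 + \tfrac{860}{81}x_2 - \tfrac{1060}{81} to the basis.

S(f_1,h_3): leading monomials are coprime, so the S-polynomial reduces to 0 (Buchberger's first criterion).
S(f_2,h_3): lcm = x_1x_2. S = \tfrac{11}{9}x_1 - \tfrac{371}{18}x_2^{2} + \tfrac{473}{18}x_2 - \tfrac{106}{9}.
  leading term x_1: subtract (\tfrac{99}{40})·h_3 from \tfrac{11}{9}x_1 - \tfrac{371}{18}x_2^{2} + \tfrac{473}{18}x_2 - \tfrac{106}{9} → -\tfrac{371}{18}x_2^{2} + \tfrac{371}{18}
  leading term x_2^{2}: subtract (-\tfrac{371}{54})·f_1 from -\tfrac{371}{18}x_2^{2} + \tfrac{371}{18} → 0
  remainder 0.

Every S-polynomial of the final basis reduces to 0, so we have a Gröbner basis.
Inter-reduce: drop elements whose leading term is divisible by another's, tail-reduce, and make monic.
Reduced Gröbner basis: {x_1 + \tfrac{43}{2}x_2 - \tfrac{53}{2}, x_2^{2} - 1}.

Since the basis is lex-ordered, x_2^{2} - 1 is univariate in x_2. Its roots are {-1, 1}. Back-substituting each root into the other basis elements fixes the other coordinates.
  x_2 = -1: the earlier basis element becomes x_1 - 48 = 0, giving x_1 = 48 — point (48, -1).
  x_2 = 1: the earlier basis element becomes x_1 - 5 = 0, giving x_1 = 5 — point (5, 1).
Check: every point annihilates each of the original generators.

{(48, -1), (5, 1)}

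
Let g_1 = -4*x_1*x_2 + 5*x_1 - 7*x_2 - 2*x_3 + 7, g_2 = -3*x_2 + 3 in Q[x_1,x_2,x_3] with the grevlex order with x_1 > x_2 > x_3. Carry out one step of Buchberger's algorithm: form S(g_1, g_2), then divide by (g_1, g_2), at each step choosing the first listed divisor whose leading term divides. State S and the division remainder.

S(g_1, g_2) = -1/4*x_1 + 7/4*x_2 + 1/2*x_3 - 7/4; remainder on division = -1/4*x_1 + 1/2*x_3.

lcm(LM(g_1), LM(g_2)) = x_1*x_2.
S = (lcm/LT(g_1))·g_1 − (lcm/LT(g_2))·g_2 = -1/4*x_1 + 7/4*x_2 + 1/2*x_3 - 7/4.
Reduce S modulo (g_1, g_2) in that order:
  leading term x_1: no divisor's leading term divides it; move -1/4*x_1 to the remainder.
  leading term x_2: subtract (-7/12)·g_2 from 7/4*x_2 + 1/2*x_3 - 7/4 → 1/2*x_3
  leading term x_3: no divisor's leading term divides it; move 1/2*x_3 to the remainder.
The remainder -1/4*x_1 + 1/2*x_3 is nonzero, so it would be added as the next basis element.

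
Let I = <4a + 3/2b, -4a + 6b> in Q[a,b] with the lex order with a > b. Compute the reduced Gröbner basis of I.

f_1 = 4a + 3/2b, LT = a.
f_2 = -4a + 6b, LT = a.

S(f_1,f_2): lcm = a. S = 15/8b.
  reduce S modulo (f_1, f_2):
  remainder 15/8b ≠ 0; add g_3 = 15/8b to the basis.

The other S-polynomials (S(f_1,g_3), S(f_2,g_3)) all reduce to 0 modulo the current basis, so we have a Gröbner basis.
Inter-reduce: drop elements whose leading term is divisible by another's, tail-reduce, and make monic.

G = {a, b}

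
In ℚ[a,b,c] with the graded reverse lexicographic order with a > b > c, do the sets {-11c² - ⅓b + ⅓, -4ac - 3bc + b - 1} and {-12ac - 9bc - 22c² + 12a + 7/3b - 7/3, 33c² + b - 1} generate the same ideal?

No, the ideals differ.

Equality of ideals is decidable: compute both reduced Gröbner bases (unique for the ordering) and check whether they agree.
Buchberger on the first generating set:
f_1 = -11c² - ⅓b + ⅓, LT = c².
f_2 = -4ac - 3bc + b - 1, LT = ac.

S(f_1,f_2): lcm = ac². S = -¾bc² + 1/33ab + ¼bc - 1/33a - ¼c.
  leading term bc²: subtract (3/44b)·f_1 from -¾bc² + 1/33ab + ¼bc - 1/33a - ¼c → 1/33ab + 1/44b² + ¼bc - 1/33a - 1/44b - ¼c
  leading term ab: no divisor's leading term divides it; move 1/33ab to the remainder.
  leading term b²: no divisor's leading term divides it; move 1/44b² to the remainder.
  leading term bc: no divisor's leading term divides it; move ¼bc to the remainder.
  leading term a: no divisor's leading term divides it; move -1/33a to the remainder.
  leading term b: no divisor's leading term divides it; move -1/44b to the remainder.
  leading term c: no divisor's leading term divides it; move -¼c to the remainder.
  remainder 1/33ab + 1/44b² + ¼bc - 1/33a - 1/44b - ¼c ≠ 0; add g_3 = 1/33ab + 1/44b² + ¼bc - 1/33a - 1/44b - ¼c to the basis.

S(f_1,g_3): leading monomials are coprime, so the S-polynomial reduces to 0 (Buchberger's first criterion).
S(f_2,g_3): lcm = abc. S = -33/4bc² - ¼b² + ac + ¾bc + 33/4c² + ¼b.
  leading term bc²: subtract (¾b)·f_1 from -33/4bc² - ¼b² + ac + ¾bc + 33/4c² + ¼b → ac + ¾bc + 33/4c²
  leading term ac: subtract (-¼)·f_2 from ac + ¾bc + 33/4c² → 33/4c² + ¼b - ¼
  leading term c²: subtract (-¾)·f_1 from 33/4c² + ¼b - ¼ → 0
  remainder 0.

Every S-polynomial of the final basis reduces to 0, so we have a Gröbner basis.
Inter-reduce: drop elements whose leading term is divisible by another's, tail-reduce, and make monic.
Reduced Gröbner basis: {ab + ¾b² + 33/4bc - a - ¾b - 33/4c, ac + ¾bc - ¼b + ¼, c² + 1/33b - 1/33}.

Buchberger on the second generating set:
h_1 = -12ac - 9bc - 22c² + 12a + 7/3b - 7/3, LT = ac.
h_2 = 33c² + b - 1, LT = c².

S(h_1,h_2): lcm = ac². S = ¾bc² + 11/6c³ - 1/33ab - ac - 7/36bc + 1/33a + 7/36c.
  leading term bc²: subtract (1/44b)·h_2 from ¾bc² + 11/6c³ - 1/33ab - ac - 7/36bc + 1/33a + 7/36c → 11/6c³ - 1/33ab - 1/44b² - ac - 7/36bc + 1/33a + 1/44b + 7/36c
  leading term c³: subtract (1/18c)·h_2 from 11/6c³ - 1/33ab - 1/44b² - ac - 7/36bc + 1/33a + 1/44b + 7/36c → -1/33ab - 1/44b² - ac - ¼bc + 1/33a + 1/44b + ¼c
  leading term ab: no divisor's leading term divides it; move -1/33ab to the remainder.
  leading term b²: no divisor's leading term divides it; move -1/44b² to the remainder.
  leading term ac: subtract (1/12)·h_1 from -ac - ¼bc + 1/33a + 1/44b + ¼c → ½bc + 11/6c² - 32/33a - 17/99b + ¼c + 7/36
  leading term bc: no divisor's leading term divides it; move ½bc to the remainder.
  leading term c²: subtract (1/18)·h_2 from 11/6c² - 32/33a - 17/99b + ¼c + 7/36 → -32/33a - 5/22b + ¼c + ¼
  leading term a: no divisor's leading term divides it; move -32/33a to the remainder.
  leading term b: no divisor's leading term divides it; move -5/22b to the remainder.
  leading term c: no divisor's leading term divides it; move ¼c to the remainder.
  leading term 1: no divisor's leading term divides it; move ¼ to the remainder.
  remainder -1/33ab - 1/44b² + ½bc - 32/33a - 5/22b + ¼c + ¼ ≠ 0; add k_3 = -1/33ab - 1/44b² + ½bc - 32/33a - 5/22b + ¼c + ¼ to the basis.

S(h_1,k_3): lcm = abc. S = 55/3bc² - ab - 7/36b² - 32ac - 15/2bc + 33/4c² + 7/36b + 33/4c.
  leading term bc²: subtract (5/9b)·h_2 from 55/3bc² - ab - 7/36b² - 32ac - 15/2bc + 33/4c² + 7/36b + 33/4c → -ab - ¾b² - 32ac - 15/2bc + 33/4c² + ¾b + 33/4c
  leading term ab: subtract (33)·k_3 from -ab - ¾b² - 32ac - 15/2bc + 33/4c² + ¾b + 33/4c → -32ac - 24bc + 33/4c² + 32a + 33/4b - 33/4
  leading term ac: subtract (8/3)·h_1 from -32ac - 24bc + 33/4c² + 32a + 33/4b - 33/4 → 803/12c² + 73/36b - 73/36
  leading term c²: subtract (73/36)·h_2 from 803/12c² + 73/36b - 73/36 → 0
  remainder 0.

S(h_2,k_3): leading monomials are coprime, so the S-polynomial reduces to 0 (Buchberger's first criterion).
Every S-polynomial of the final basis reduces to 0, so we have a Gröbner basis.
Inter-reduce: drop elements whose leading term is divisible by another's, tail-reduce, and make monic.
Reduced Gröbner basis: {ab + ¾b² - 33/2bc + 32a + 15/2b - 33/4c - 33/4, ac + ¾bc - a - ¼b + ¼, c² + 1/33b - 1/33}.

The bases are distinct; the ideals are different.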